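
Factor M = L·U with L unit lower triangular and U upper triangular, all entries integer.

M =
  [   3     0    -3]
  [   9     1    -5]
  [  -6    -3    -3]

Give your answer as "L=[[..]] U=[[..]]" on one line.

  row1 -= 3·row0 → [0,1,4]
  row2 -= -2·row0 → [0,-3,-9]
  row2 -= -3·row1 → [0,0,3]

L=[[1,0,0],[3,1,0],[-2,-3,1]] U=[[3,0,-3],[0,1,4],[0,0,3]]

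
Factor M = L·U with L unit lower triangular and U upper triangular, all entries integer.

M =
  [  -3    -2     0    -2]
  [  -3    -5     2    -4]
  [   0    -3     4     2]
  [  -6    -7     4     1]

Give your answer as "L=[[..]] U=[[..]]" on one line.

  R1 -= 1·R0 → [0,-3,2,-2]
  R2 -= 0·R0 → [0,-3,4,2]
  R3 -= 2·R0 → [0,-3,4,5]
  R2 -= 1·R1 → [0,0,2,4]
  R3 -= 1·R1 → [0,0,2,7]
  R3 -= 1·R2 → [0,0,0,3]

L=[[1,0,0,0],[1,1,0,0],[0,1,1,0],[2,1,1,1]] U=[[-3,-2,0,-2],[0,-3,2,-2],[0,0,2,4],[0,0,0,3]]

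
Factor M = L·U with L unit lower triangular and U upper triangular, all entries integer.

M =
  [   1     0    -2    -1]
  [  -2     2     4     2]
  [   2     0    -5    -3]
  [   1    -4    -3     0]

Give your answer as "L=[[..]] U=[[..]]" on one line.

L=[[1,0,0,0],[-2,1,0,0],[2,0,1,0],[1,-2,1,1]] U=[[1,0,-2,-1],[0,2,0,0],[0,0,-1,-1],[0,0,0,2]]

  R1 -= -2·R0 → [0,2,0,0]
  R2 -= 2·R0 → [0,0,-1,-1]
  R3 -= 1·R0 → [0,-4,-1,1]
  R2 -= 0·R1 → [0,0,-1,-1]
  R3 -= -2·R1 → [0,0,-1,1]
  R3 -= 1·R2 → [0,0,0,2]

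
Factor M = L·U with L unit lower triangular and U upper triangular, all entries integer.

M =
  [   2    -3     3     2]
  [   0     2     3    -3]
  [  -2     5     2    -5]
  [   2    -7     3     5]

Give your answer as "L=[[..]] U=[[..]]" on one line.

L=[[1,0,0,0],[0,1,0,0],[-1,1,1,0],[1,-2,3,1]] U=[[2,-3,3,2],[0,2,3,-3],[0,0,2,0],[0,0,0,-3]]

  row1 -= 0·row0 → [0,2,3,-3]
  row2 -= -1·row0 → [0,2,5,-3]
  row3 -= 1·row0 → [0,-4,0,3]
  row2 -= 1·row1 → [0,0,2,0]
  row3 -= -2·row1 → [0,0,6,-3]
  row3 -= 3·row2 → [0,0,0,-3]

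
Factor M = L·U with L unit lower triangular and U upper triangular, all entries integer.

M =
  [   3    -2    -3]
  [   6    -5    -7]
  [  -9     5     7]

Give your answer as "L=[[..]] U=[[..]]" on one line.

L=[[1,0,0],[2,1,0],[-3,1,1]] U=[[3,-2,-3],[0,-1,-1],[0,0,-1]]

  row1 -= 2·row0 → [0,-1,-1]
  row2 -= -3·row0 → [0,-1,-2]
  row2 -= 1·row1 → [0,0,-1]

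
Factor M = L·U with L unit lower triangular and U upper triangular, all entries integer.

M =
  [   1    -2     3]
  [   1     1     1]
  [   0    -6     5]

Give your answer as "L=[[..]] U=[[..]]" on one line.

L=[[1,0,0],[1,1,0],[0,-2,1]] U=[[1,-2,3],[0,3,-2],[0,0,1]]

  r1 -= 1·r0 → [0,3,-2]
  r2 -= 0·r0 → [0,-6,5]
  r2 -= -2·r1 → [0,0,1]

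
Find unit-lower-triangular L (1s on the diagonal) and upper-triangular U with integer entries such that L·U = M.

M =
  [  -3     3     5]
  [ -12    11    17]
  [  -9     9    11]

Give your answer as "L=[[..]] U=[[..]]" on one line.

  row1 -= 4·row0 → [0,-1,-3]
  row2 -= 3·row0 → [0,0,-4]
  row2 -= 0·row1 → [0,0,-4]

L=[[1,0,0],[4,1,0],[3,0,1]] U=[[-3,3,5],[0,-1,-3],[0,0,-4]]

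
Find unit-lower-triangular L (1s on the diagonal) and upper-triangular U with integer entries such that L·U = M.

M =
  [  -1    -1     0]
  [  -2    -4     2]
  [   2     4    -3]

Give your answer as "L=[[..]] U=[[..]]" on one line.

L=[[1,0,0],[2,1,0],[-2,-1,1]] U=[[-1,-1,0],[0,-2,2],[0,0,-1]]

  row1 -= 2·row0 → [0,-2,2]
  row2 -= -2·row0 → [0,2,-3]
  row2 -= -1·row1 → [0,0,-1]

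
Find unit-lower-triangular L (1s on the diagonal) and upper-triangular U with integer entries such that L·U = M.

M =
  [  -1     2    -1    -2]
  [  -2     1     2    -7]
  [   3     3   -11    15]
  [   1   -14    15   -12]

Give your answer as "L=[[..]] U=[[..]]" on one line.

L=[[1,0,0,0],[2,1,0,0],[-3,-3,1,0],[-1,4,1,1]] U=[[-1,2,-1,-2],[0,-3,4,-3],[0,0,-2,0],[0,0,0,-2]]

  R1 -= 2·R0 → [0,-3,4,-3]
  R2 -= -3·R0 → [0,9,-14,9]
  R3 -= -1·R0 → [0,-12,14,-14]
  R2 -= -3·R1 → [0,0,-2,0]
  R3 -= 4·R1 → [0,0,-2,-2]
  R3 -= 1·R2 → [0,0,0,-2]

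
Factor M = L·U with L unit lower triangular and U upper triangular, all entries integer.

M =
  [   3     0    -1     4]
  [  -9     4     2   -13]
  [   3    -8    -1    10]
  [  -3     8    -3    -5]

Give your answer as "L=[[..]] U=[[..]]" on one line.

L=[[1,0,0,0],[-3,1,0,0],[1,-2,1,0],[-1,2,1,1]] U=[[3,0,-1,4],[0,4,-1,-1],[0,0,-2,4],[0,0,0,-3]]

  r1 -= -3·r0 → [0,4,-1,-1]
  r2 -= 1·r0 → [0,-8,0,6]
  r3 -= -1·r0 → [0,8,-4,-1]
  r2 -= -2·r1 → [0,0,-2,4]
  r3 -= 2·r1 → [0,0,-2,1]
  r3 -= 1·r2 → [0,0,0,-3]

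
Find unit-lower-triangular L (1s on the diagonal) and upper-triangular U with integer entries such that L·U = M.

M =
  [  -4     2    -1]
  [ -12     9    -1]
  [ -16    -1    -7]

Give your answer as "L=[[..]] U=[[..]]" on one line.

L=[[1,0,0],[3,1,0],[4,-3,1]] U=[[-4,2,-1],[0,3,2],[0,0,3]]

  R1 -= 3·R0 → [0,3,2]
  R2 -= 4·R0 → [0,-9,-3]
  R2 -= -3·R1 → [0,0,3]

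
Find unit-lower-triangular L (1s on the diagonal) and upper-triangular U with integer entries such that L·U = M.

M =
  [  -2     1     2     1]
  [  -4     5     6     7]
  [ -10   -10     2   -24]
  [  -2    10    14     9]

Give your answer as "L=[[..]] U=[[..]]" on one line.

  r1 -= 2·r0 → [0,3,2,5]
  r2 -= 5·r0 → [0,-15,-8,-29]
  r3 -= 1·r0 → [0,9,12,8]
  r2 -= -5·r1 → [0,0,2,-4]
  r3 -= 3·r1 → [0,0,6,-7]
  r3 -= 3·r2 → [0,0,0,5]

L=[[1,0,0,0],[2,1,0,0],[5,-5,1,0],[1,3,3,1]] U=[[-2,1,2,1],[0,3,2,5],[0,0,2,-4],[0,0,0,5]]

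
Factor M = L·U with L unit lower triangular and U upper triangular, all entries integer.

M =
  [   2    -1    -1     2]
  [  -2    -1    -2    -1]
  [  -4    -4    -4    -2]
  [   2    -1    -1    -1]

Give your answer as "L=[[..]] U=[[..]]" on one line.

L=[[1,0,0,0],[-1,1,0,0],[-2,3,1,0],[1,0,0,1]] U=[[2,-1,-1,2],[0,-2,-3,1],[0,0,3,-1],[0,0,0,-3]]

  r1 -= -1·r0 → [0,-2,-3,1]
  r2 -= -2·r0 → [0,-6,-6,2]
  r3 -= 1·r0 → [0,0,0,-3]
  r2 -= 3·r1 → [0,0,3,-1]
  r3 -= 0·r1 → [0,0,0,-3]
  r3 -= 0·r2 → [0,0,0,-3]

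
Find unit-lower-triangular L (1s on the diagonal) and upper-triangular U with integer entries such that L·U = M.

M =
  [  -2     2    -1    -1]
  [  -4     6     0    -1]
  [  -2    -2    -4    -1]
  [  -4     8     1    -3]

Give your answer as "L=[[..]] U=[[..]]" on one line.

L=[[1,0,0,0],[2,1,0,0],[1,-2,1,0],[2,2,-1,1]] U=[[-2,2,-1,-1],[0,2,2,1],[0,0,1,2],[0,0,0,-1]]

  R1 -= 2·R0 → [0,2,2,1]
  R2 -= 1·R0 → [0,-4,-3,0]
  R3 -= 2·R0 → [0,4,3,-1]
  R2 -= -2·R1 → [0,0,1,2]
  R3 -= 2·R1 → [0,0,-1,-3]
  R3 -= -1·R2 → [0,0,0,-1]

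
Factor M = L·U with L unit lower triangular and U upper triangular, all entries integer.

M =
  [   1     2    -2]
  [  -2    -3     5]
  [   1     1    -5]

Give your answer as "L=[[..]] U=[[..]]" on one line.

  row1 -= -2·row0 → [0,1,1]
  row2 -= 1·row0 → [0,-1,-3]
  row2 -= -1·row1 → [0,0,-2]

L=[[1,0,0],[-2,1,0],[1,-1,1]] U=[[1,2,-2],[0,1,1],[0,0,-2]]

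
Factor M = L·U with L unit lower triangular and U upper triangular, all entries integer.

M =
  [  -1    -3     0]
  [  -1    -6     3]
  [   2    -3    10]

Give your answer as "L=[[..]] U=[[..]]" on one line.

  row1 -= 1·row0 → [0,-3,3]
  row2 -= -2·row0 → [0,-9,10]
  row2 -= 3·row1 → [0,0,1]

L=[[1,0,0],[1,1,0],[-2,3,1]] U=[[-1,-3,0],[0,-3,3],[0,0,1]]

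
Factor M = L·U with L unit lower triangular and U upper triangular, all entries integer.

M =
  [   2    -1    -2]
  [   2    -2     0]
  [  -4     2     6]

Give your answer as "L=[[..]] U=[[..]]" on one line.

  R1 -= 1·R0 → [0,-1,2]
  R2 -= -2·R0 → [0,0,2]
  R2 -= 0·R1 → [0,0,2]

L=[[1,0,0],[1,1,0],[-2,0,1]] U=[[2,-1,-2],[0,-1,2],[0,0,2]]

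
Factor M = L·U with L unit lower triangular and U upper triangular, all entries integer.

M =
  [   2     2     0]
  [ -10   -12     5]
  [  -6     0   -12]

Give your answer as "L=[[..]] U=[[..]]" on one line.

L=[[1,0,0],[-5,1,0],[-3,-3,1]] U=[[2,2,0],[0,-2,5],[0,0,3]]

  R1 -= -5·R0 → [0,-2,5]
  R2 -= -3·R0 → [0,6,-12]
  R2 -= -3·R1 → [0,0,3]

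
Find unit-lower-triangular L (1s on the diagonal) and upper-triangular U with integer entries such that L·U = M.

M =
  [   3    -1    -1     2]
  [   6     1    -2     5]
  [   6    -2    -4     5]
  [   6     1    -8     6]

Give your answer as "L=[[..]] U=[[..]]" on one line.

L=[[1,0,0,0],[2,1,0,0],[2,0,1,0],[2,1,3,1]] U=[[3,-1,-1,2],[0,3,0,1],[0,0,-2,1],[0,0,0,-2]]

  R1 -= 2·R0 → [0,3,0,1]
  R2 -= 2·R0 → [0,0,-2,1]
  R3 -= 2·R0 → [0,3,-6,2]
  R2 -= 0·R1 → [0,0,-2,1]
  R3 -= 1·R1 → [0,0,-6,1]
  R3 -= 3·R2 → [0,0,0,-2]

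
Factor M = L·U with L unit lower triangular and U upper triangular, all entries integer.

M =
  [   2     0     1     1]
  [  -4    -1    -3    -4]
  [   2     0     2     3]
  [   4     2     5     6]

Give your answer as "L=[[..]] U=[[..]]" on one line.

  r1 -= -2·r0 → [0,-1,-1,-2]
  r2 -= 1·r0 → [0,0,1,2]
  r3 -= 2·r0 → [0,2,3,4]
  r2 -= 0·r1 → [0,0,1,2]
  r3 -= -2·r1 → [0,0,1,0]
  r3 -= 1·r2 → [0,0,0,-2]

L=[[1,0,0,0],[-2,1,0,0],[1,0,1,0],[2,-2,1,1]] U=[[2,0,1,1],[0,-1,-1,-2],[0,0,1,2],[0,0,0,-2]]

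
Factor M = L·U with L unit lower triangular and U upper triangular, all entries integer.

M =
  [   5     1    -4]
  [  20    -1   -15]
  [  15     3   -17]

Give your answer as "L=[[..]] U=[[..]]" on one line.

  R1 -= 4·R0 → [0,-5,1]
  R2 -= 3·R0 → [0,0,-5]
  R2 -= 0·R1 → [0,0,-5]

L=[[1,0,0],[4,1,0],[3,0,1]] U=[[5,1,-4],[0,-5,1],[0,0,-5]]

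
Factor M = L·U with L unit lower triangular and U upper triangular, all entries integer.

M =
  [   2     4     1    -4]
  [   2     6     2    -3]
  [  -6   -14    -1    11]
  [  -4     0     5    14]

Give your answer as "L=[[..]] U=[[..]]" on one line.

L=[[1,0,0,0],[1,1,0,0],[-3,-1,1,0],[-2,4,1,1]] U=[[2,4,1,-4],[0,2,1,1],[0,0,3,0],[0,0,0,2]]

  row1 -= 1·row0 → [0,2,1,1]
  row2 -= -3·row0 → [0,-2,2,-1]
  row3 -= -2·row0 → [0,8,7,6]
  row2 -= -1·row1 → [0,0,3,0]
  row3 -= 4·row1 → [0,0,3,2]
  row3 -= 1·row2 → [0,0,0,2]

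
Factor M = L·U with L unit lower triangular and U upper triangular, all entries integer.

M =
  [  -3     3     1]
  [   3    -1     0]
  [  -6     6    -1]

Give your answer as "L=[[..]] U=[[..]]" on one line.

  R1 -= -1·R0 → [0,2,1]
  R2 -= 2·R0 → [0,0,-3]
  R2 -= 0·R1 → [0,0,-3]

L=[[1,0,0],[-1,1,0],[2,0,1]] U=[[-3,3,1],[0,2,1],[0,0,-3]]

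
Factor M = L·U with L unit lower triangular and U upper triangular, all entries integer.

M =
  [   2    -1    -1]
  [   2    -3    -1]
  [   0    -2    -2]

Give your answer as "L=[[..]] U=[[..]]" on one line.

L=[[1,0,0],[1,1,0],[0,1,1]] U=[[2,-1,-1],[0,-2,0],[0,0,-2]]

  R1 -= 1·R0 → [0,-2,0]
  R2 -= 0·R0 → [0,-2,-2]
  R2 -= 1·R1 → [0,0,-2]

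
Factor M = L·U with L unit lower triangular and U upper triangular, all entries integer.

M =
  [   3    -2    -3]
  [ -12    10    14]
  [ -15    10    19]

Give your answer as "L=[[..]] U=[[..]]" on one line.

L=[[1,0,0],[-4,1,0],[-5,0,1]] U=[[3,-2,-3],[0,2,2],[0,0,4]]

  R1 -= -4·R0 → [0,2,2]
  R2 -= -5·R0 → [0,0,4]
  R2 -= 0·R1 → [0,0,4]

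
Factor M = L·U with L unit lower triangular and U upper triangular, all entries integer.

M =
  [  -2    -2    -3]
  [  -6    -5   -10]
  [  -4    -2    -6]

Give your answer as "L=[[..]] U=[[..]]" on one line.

L=[[1,0,0],[3,1,0],[2,2,1]] U=[[-2,-2,-3],[0,1,-1],[0,0,2]]

  r1 -= 3·r0 → [0,1,-1]
  r2 -= 2·r0 → [0,2,0]
  r2 -= 2·r1 → [0,0,2]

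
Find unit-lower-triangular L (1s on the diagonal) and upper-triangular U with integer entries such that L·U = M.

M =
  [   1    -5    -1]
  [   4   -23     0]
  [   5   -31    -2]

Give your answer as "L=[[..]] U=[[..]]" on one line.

  r1 -= 4·r0 → [0,-3,4]
  r2 -= 5·r0 → [0,-6,3]
  r2 -= 2·r1 → [0,0,-5]

L=[[1,0,0],[4,1,0],[5,2,1]] U=[[1,-5,-1],[0,-3,4],[0,0,-5]]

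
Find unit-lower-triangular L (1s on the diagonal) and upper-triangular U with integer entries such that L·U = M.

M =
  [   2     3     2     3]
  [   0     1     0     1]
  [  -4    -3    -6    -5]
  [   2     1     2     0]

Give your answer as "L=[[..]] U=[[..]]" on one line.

L=[[1,0,0,0],[0,1,0,0],[-2,3,1,0],[1,-2,0,1]] U=[[2,3,2,3],[0,1,0,1],[0,0,-2,-2],[0,0,0,-1]]

  r1 -= 0·r0 → [0,1,0,1]
  r2 -= -2·r0 → [0,3,-2,1]
  r3 -= 1·r0 → [0,-2,0,-3]
  r2 -= 3·r1 → [0,0,-2,-2]
  r3 -= -2·r1 → [0,0,0,-1]
  r3 -= 0·r2 → [0,0,0,-1]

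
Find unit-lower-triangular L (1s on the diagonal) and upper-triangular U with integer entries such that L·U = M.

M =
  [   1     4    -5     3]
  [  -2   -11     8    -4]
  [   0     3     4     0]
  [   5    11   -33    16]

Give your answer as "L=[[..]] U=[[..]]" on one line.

  r1 -= -2·r0 → [0,-3,-2,2]
  r2 -= 0·r0 → [0,3,4,0]
  r3 -= 5·r0 → [0,-9,-8,1]
  r2 -= -1·r1 → [0,0,2,2]
  r3 -= 3·r1 → [0,0,-2,-5]
  r3 -= -1·r2 → [0,0,0,-3]

L=[[1,0,0,0],[-2,1,0,0],[0,-1,1,0],[5,3,-1,1]] U=[[1,4,-5,3],[0,-3,-2,2],[0,0,2,2],[0,0,0,-3]]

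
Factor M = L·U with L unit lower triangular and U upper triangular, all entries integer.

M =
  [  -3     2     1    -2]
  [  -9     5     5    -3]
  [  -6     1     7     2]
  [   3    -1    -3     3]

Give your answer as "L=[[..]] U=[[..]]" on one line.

L=[[1,0,0,0],[3,1,0,0],[2,3,1,0],[-1,-1,0,1]] U=[[-3,2,1,-2],[0,-1,2,3],[0,0,-1,-3],[0,0,0,4]]

  row1 -= 3·row0 → [0,-1,2,3]
  row2 -= 2·row0 → [0,-3,5,6]
  row3 -= -1·row0 → [0,1,-2,1]
  row2 -= 3·row1 → [0,0,-1,-3]
  row3 -= -1·row1 → [0,0,0,4]
  row3 -= 0·row2 → [0,0,0,4]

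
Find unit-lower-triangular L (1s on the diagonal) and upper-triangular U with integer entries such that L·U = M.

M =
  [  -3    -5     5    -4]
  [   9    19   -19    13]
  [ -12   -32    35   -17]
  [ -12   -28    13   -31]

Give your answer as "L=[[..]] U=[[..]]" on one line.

  r1 -= -3·r0 → [0,4,-4,1]
  r2 -= 4·r0 → [0,-12,15,-1]
  r3 -= 4·r0 → [0,-8,-7,-15]
  r2 -= -3·r1 → [0,0,3,2]
  r3 -= -2·r1 → [0,0,-15,-13]
  r3 -= -5·r2 → [0,0,0,-3]

L=[[1,0,0,0],[-3,1,0,0],[4,-3,1,0],[4,-2,-5,1]] U=[[-3,-5,5,-4],[0,4,-4,1],[0,0,3,2],[0,0,0,-3]]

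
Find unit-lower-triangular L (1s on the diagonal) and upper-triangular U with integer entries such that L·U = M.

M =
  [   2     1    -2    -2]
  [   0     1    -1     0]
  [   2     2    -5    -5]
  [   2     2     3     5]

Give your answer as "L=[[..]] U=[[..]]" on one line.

L=[[1,0,0,0],[0,1,0,0],[1,1,1,0],[1,1,-3,1]] U=[[2,1,-2,-2],[0,1,-1,0],[0,0,-2,-3],[0,0,0,-2]]

  r1 -= 0·r0 → [0,1,-1,0]
  r2 -= 1·r0 → [0,1,-3,-3]
  r3 -= 1·r0 → [0,1,5,7]
  r2 -= 1·r1 → [0,0,-2,-3]
  r3 -= 1·r1 → [0,0,6,7]
  r3 -= -3·r2 → [0,0,0,-2]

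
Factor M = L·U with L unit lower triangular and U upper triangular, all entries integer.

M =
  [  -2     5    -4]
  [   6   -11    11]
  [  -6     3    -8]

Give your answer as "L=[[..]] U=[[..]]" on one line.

  R1 -= -3·R0 → [0,4,-1]
  R2 -= 3·R0 → [0,-12,4]
  R2 -= -3·R1 → [0,0,1]

L=[[1,0,0],[-3,1,0],[3,-3,1]] U=[[-2,5,-4],[0,4,-1],[0,0,1]]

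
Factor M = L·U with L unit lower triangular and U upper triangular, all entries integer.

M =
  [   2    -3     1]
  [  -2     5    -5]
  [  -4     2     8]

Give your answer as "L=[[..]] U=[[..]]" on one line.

  row1 -= -1·row0 → [0,2,-4]
  row2 -= -2·row0 → [0,-4,10]
  row2 -= -2·row1 → [0,0,2]

L=[[1,0,0],[-1,1,0],[-2,-2,1]] U=[[2,-3,1],[0,2,-4],[0,0,2]]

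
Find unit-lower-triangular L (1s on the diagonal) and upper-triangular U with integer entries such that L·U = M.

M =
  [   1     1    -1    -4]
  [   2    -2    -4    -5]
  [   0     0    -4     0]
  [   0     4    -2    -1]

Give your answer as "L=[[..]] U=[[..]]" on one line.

L=[[1,0,0,0],[2,1,0,0],[0,0,1,0],[0,-1,1,1]] U=[[1,1,-1,-4],[0,-4,-2,3],[0,0,-4,0],[0,0,0,2]]

  r1 -= 2·r0 → [0,-4,-2,3]
  r2 -= 0·r0 → [0,0,-4,0]
  r3 -= 0·r0 → [0,4,-2,-1]
  r2 -= 0·r1 → [0,0,-4,0]
  r3 -= -1·r1 → [0,0,-4,2]
  r3 -= 1·r2 → [0,0,0,2]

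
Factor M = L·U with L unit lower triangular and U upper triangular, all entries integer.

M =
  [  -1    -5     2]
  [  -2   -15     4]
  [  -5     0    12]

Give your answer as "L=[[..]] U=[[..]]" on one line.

  row1 -= 2·row0 → [0,-5,0]
  row2 -= 5·row0 → [0,25,2]
  row2 -= -5·row1 → [0,0,2]

L=[[1,0,0],[2,1,0],[5,-5,1]] U=[[-1,-5,2],[0,-5,0],[0,0,2]]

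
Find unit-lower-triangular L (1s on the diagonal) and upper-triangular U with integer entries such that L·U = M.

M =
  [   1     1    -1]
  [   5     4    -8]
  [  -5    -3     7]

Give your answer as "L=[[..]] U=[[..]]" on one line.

L=[[1,0,0],[5,1,0],[-5,-2,1]] U=[[1,1,-1],[0,-1,-3],[0,0,-4]]

  r1 -= 5·r0 → [0,-1,-3]
  r2 -= -5·r0 → [0,2,2]
  r2 -= -2·r1 → [0,0,-4]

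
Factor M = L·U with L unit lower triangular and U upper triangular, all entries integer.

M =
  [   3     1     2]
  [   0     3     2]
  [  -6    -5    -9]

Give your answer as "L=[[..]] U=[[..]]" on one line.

L=[[1,0,0],[0,1,0],[-2,-1,1]] U=[[3,1,2],[0,3,2],[0,0,-3]]

  r1 -= 0·r0 → [0,3,2]
  r2 -= -2·r0 → [0,-3,-5]
  r2 -= -1·r1 → [0,0,-3]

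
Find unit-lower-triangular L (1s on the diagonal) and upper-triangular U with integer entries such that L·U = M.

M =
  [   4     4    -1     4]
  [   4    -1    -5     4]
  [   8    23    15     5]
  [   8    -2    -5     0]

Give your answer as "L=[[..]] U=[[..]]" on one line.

  R1 -= 1·R0 → [0,-5,-4,0]
  R2 -= 2·R0 → [0,15,17,-3]
  R3 -= 2·R0 → [0,-10,-3,-8]
  R2 -= -3·R1 → [0,0,5,-3]
  R3 -= 2·R1 → [0,0,5,-8]
  R3 -= 1·R2 → [0,0,0,-5]

L=[[1,0,0,0],[1,1,0,0],[2,-3,1,0],[2,2,1,1]] U=[[4,4,-1,4],[0,-5,-4,0],[0,0,5,-3],[0,0,0,-5]]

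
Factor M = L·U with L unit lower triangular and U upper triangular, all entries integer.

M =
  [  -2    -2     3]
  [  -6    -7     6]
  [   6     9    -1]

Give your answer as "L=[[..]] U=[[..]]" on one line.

  row1 -= 3·row0 → [0,-1,-3]
  row2 -= -3·row0 → [0,3,8]
  row2 -= -3·row1 → [0,0,-1]

L=[[1,0,0],[3,1,0],[-3,-3,1]] U=[[-2,-2,3],[0,-1,-3],[0,0,-1]]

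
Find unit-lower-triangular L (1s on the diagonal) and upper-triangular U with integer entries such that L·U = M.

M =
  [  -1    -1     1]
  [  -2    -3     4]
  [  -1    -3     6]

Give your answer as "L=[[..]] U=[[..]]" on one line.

  row1 -= 2·row0 → [0,-1,2]
  row2 -= 1·row0 → [0,-2,5]
  row2 -= 2·row1 → [0,0,1]

L=[[1,0,0],[2,1,0],[1,2,1]] U=[[-1,-1,1],[0,-1,2],[0,0,1]]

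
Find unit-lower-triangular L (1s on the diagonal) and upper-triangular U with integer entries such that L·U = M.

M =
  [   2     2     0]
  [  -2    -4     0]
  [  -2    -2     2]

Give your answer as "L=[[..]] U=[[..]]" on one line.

  r1 -= -1·r0 → [0,-2,0]
  r2 -= -1·r0 → [0,0,2]
  r2 -= 0·r1 → [0,0,2]

L=[[1,0,0],[-1,1,0],[-1,0,1]] U=[[2,2,0],[0,-2,0],[0,0,2]]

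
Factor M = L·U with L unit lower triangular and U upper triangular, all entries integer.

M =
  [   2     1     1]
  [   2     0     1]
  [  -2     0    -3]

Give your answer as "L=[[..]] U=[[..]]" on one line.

  R1 -= 1·R0 → [0,-1,0]
  R2 -= -1·R0 → [0,1,-2]
  R2 -= -1·R1 → [0,0,-2]

L=[[1,0,0],[1,1,0],[-1,-1,1]] U=[[2,1,1],[0,-1,0],[0,0,-2]]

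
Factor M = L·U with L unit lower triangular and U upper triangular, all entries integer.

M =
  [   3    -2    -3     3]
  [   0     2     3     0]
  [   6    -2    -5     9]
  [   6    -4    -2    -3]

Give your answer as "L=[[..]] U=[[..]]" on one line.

  r1 -= 0·r0 → [0,2,3,0]
  r2 -= 2·r0 → [0,2,1,3]
  r3 -= 2·r0 → [0,0,4,-9]
  r2 -= 1·r1 → [0,0,-2,3]
  r3 -= 0·r1 → [0,0,4,-9]
  r3 -= -2·r2 → [0,0,0,-3]

L=[[1,0,0,0],[0,1,0,0],[2,1,1,0],[2,0,-2,1]] U=[[3,-2,-3,3],[0,2,3,0],[0,0,-2,3],[0,0,0,-3]]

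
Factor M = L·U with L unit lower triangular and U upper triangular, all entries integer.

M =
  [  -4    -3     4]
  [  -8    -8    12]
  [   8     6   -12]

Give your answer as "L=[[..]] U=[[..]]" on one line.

  row1 -= 2·row0 → [0,-2,4]
  row2 -= -2·row0 → [0,0,-4]
  row2 -= 0·row1 → [0,0,-4]

L=[[1,0,0],[2,1,0],[-2,0,1]] U=[[-4,-3,4],[0,-2,4],[0,0,-4]]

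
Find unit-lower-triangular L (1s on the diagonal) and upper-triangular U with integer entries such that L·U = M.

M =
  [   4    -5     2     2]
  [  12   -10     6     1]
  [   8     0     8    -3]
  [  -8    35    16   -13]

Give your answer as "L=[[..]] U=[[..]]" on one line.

  R1 -= 3·R0 → [0,5,0,-5]
  R2 -= 2·R0 → [0,10,4,-7]
  R3 -= -2·R0 → [0,25,20,-9]
  R2 -= 2·R1 → [0,0,4,3]
  R3 -= 5·R1 → [0,0,20,16]
  R3 -= 5·R2 → [0,0,0,1]

L=[[1,0,0,0],[3,1,0,0],[2,2,1,0],[-2,5,5,1]] U=[[4,-5,2,2],[0,5,0,-5],[0,0,4,3],[0,0,0,1]]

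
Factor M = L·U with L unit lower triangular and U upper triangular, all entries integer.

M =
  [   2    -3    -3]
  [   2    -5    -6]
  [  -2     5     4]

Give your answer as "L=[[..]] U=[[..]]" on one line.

L=[[1,0,0],[1,1,0],[-1,-1,1]] U=[[2,-3,-3],[0,-2,-3],[0,0,-2]]

  R1 -= 1·R0 → [0,-2,-3]
  R2 -= -1·R0 → [0,2,1]
  R2 -= -1·R1 → [0,0,-2]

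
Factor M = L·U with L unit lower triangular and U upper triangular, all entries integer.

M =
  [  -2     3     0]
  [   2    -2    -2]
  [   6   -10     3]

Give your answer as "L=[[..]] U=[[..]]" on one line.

L=[[1,0,0],[-1,1,0],[-3,-1,1]] U=[[-2,3,0],[0,1,-2],[0,0,1]]

  r1 -= -1·r0 → [0,1,-2]
  r2 -= -3·r0 → [0,-1,3]
  r2 -= -1·r1 → [0,0,1]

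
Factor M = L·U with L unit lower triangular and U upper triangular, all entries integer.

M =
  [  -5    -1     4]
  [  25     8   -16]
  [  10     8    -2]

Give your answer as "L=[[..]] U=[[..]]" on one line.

  R1 -= -5·R0 → [0,3,4]
  R2 -= -2·R0 → [0,6,6]
  R2 -= 2·R1 → [0,0,-2]

L=[[1,0,0],[-5,1,0],[-2,2,1]] U=[[-5,-1,4],[0,3,4],[0,0,-2]]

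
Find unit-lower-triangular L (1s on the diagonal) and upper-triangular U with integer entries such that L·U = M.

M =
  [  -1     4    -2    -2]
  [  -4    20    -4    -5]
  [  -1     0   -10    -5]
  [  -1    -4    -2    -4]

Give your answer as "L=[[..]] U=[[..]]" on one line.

L=[[1,0,0,0],[4,1,0,0],[1,-1,1,0],[1,-2,-2,1]] U=[[-1,4,-2,-2],[0,4,4,3],[0,0,-4,0],[0,0,0,4]]

  row1 -= 4·row0 → [0,4,4,3]
  row2 -= 1·row0 → [0,-4,-8,-3]
  row3 -= 1·row0 → [0,-8,0,-2]
  row2 -= -1·row1 → [0,0,-4,0]
  row3 -= -2·row1 → [0,0,8,4]
  row3 -= -2·row2 → [0,0,0,4]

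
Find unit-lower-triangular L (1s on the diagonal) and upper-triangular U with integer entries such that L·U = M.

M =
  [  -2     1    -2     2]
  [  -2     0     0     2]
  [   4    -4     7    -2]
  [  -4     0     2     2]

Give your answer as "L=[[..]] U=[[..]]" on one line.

  R1 -= 1·R0 → [0,-1,2,0]
  R2 -= -2·R0 → [0,-2,3,2]
  R3 -= 2·R0 → [0,-2,6,-2]
  R2 -= 2·R1 → [0,0,-1,2]
  R3 -= 2·R1 → [0,0,2,-2]
  R3 -= -2·R2 → [0,0,0,2]

L=[[1,0,0,0],[1,1,0,0],[-2,2,1,0],[2,2,-2,1]] U=[[-2,1,-2,2],[0,-1,2,0],[0,0,-1,2],[0,0,0,2]]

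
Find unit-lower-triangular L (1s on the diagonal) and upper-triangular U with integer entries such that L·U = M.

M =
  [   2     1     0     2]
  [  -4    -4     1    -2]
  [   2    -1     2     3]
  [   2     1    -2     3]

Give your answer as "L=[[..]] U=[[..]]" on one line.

L=[[1,0,0,0],[-2,1,0,0],[1,1,1,0],[1,0,-2,1]] U=[[2,1,0,2],[0,-2,1,2],[0,0,1,-1],[0,0,0,-1]]

  r1 -= -2·r0 → [0,-2,1,2]
  r2 -= 1·r0 → [0,-2,2,1]
  r3 -= 1·r0 → [0,0,-2,1]
  r2 -= 1·r1 → [0,0,1,-1]
  r3 -= 0·r1 → [0,0,-2,1]
  r3 -= -2·r2 → [0,0,0,-1]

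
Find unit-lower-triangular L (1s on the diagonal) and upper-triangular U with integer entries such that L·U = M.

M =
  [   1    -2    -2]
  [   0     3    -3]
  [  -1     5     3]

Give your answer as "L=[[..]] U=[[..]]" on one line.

L=[[1,0,0],[0,1,0],[-1,1,1]] U=[[1,-2,-2],[0,3,-3],[0,0,4]]

  R1 -= 0·R0 → [0,3,-3]
  R2 -= -1·R0 → [0,3,1]
  R2 -= 1·R1 → [0,0,4]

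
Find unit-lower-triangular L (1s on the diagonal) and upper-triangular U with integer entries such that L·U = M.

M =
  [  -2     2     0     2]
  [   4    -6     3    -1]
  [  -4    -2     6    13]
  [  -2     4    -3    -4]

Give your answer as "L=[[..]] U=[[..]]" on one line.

  r1 -= -2·r0 → [0,-2,3,3]
  r2 -= 2·r0 → [0,-6,6,9]
  r3 -= 1·r0 → [0,2,-3,-6]
  r2 -= 3·r1 → [0,0,-3,0]
  r3 -= -1·r1 → [0,0,0,-3]
  r3 -= 0·r2 → [0,0,0,-3]

L=[[1,0,0,0],[-2,1,0,0],[2,3,1,0],[1,-1,0,1]] U=[[-2,2,0,2],[0,-2,3,3],[0,0,-3,0],[0,0,0,-3]]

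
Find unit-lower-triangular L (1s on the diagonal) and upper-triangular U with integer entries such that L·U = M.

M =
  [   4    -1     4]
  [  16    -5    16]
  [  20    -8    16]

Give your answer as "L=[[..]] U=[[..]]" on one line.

L=[[1,0,0],[4,1,0],[5,3,1]] U=[[4,-1,4],[0,-1,0],[0,0,-4]]

  row1 -= 4·row0 → [0,-1,0]
  row2 -= 5·row0 → [0,-3,-4]
  row2 -= 3·row1 → [0,0,-4]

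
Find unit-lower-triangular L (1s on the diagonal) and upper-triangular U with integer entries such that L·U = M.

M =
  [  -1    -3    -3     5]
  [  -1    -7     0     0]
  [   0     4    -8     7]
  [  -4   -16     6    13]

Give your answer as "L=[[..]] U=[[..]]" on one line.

  row1 -= 1·row0 → [0,-4,3,-5]
  row2 -= 0·row0 → [0,4,-8,7]
  row3 -= 4·row0 → [0,-4,18,-7]
  row2 -= -1·row1 → [0,0,-5,2]
  row3 -= 1·row1 → [0,0,15,-2]
  row3 -= -3·row2 → [0,0,0,4]

L=[[1,0,0,0],[1,1,0,0],[0,-1,1,0],[4,1,-3,1]] U=[[-1,-3,-3,5],[0,-4,3,-5],[0,0,-5,2],[0,0,0,4]]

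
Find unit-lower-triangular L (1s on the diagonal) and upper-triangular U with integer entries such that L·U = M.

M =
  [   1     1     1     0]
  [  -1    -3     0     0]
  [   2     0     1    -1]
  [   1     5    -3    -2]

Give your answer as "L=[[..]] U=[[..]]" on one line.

  R1 -= -1·R0 → [0,-2,1,0]
  R2 -= 2·R0 → [0,-2,-1,-1]
  R3 -= 1·R0 → [0,4,-4,-2]
  R2 -= 1·R1 → [0,0,-2,-1]
  R3 -= -2·R1 → [0,0,-2,-2]
  R3 -= 1·R2 → [0,0,0,-1]

L=[[1,0,0,0],[-1,1,0,0],[2,1,1,0],[1,-2,1,1]] U=[[1,1,1,0],[0,-2,1,0],[0,0,-2,-1],[0,0,0,-1]]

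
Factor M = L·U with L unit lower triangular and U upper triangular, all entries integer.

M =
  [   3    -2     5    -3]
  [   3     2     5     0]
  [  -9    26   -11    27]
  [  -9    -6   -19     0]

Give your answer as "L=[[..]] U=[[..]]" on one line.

L=[[1,0,0,0],[1,1,0,0],[-3,5,1,0],[-3,-3,-1,1]] U=[[3,-2,5,-3],[0,4,0,3],[0,0,4,3],[0,0,0,3]]

  r1 -= 1·r0 → [0,4,0,3]
  r2 -= -3·r0 → [0,20,4,18]
  r3 -= -3·r0 → [0,-12,-4,-9]
  r2 -= 5·r1 → [0,0,4,3]
  r3 -= -3·r1 → [0,0,-4,0]
  r3 -= -1·r2 → [0,0,0,3]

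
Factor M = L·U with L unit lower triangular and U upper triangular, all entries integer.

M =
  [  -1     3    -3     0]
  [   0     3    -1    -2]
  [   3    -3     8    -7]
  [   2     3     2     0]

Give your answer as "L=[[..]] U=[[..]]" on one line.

L=[[1,0,0,0],[0,1,0,0],[-3,2,1,0],[-2,3,-1,1]] U=[[-1,3,-3,0],[0,3,-1,-2],[0,0,1,-3],[0,0,0,3]]

  r1 -= 0·r0 → [0,3,-1,-2]
  r2 -= -3·r0 → [0,6,-1,-7]
  r3 -= -2·r0 → [0,9,-4,0]
  r2 -= 2·r1 → [0,0,1,-3]
  r3 -= 3·r1 → [0,0,-1,6]
  r3 -= -1·r2 → [0,0,0,3]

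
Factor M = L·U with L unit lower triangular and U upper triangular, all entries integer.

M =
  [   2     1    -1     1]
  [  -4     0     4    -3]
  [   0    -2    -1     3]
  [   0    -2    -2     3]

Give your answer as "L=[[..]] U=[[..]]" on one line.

  r1 -= -2·r0 → [0,2,2,-1]
  r2 -= 0·r0 → [0,-2,-1,3]
  r3 -= 0·r0 → [0,-2,-2,3]
  r2 -= -1·r1 → [0,0,1,2]
  r3 -= -1·r1 → [0,0,0,2]
  r3 -= 0·r2 → [0,0,0,2]

L=[[1,0,0,0],[-2,1,0,0],[0,-1,1,0],[0,-1,0,1]] U=[[2,1,-1,1],[0,2,2,-1],[0,0,1,2],[0,0,0,2]]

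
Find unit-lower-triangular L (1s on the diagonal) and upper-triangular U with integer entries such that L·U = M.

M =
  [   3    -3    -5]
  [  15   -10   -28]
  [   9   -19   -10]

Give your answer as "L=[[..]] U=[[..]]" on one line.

L=[[1,0,0],[5,1,0],[3,-2,1]] U=[[3,-3,-5],[0,5,-3],[0,0,-1]]

  R1 -= 5·R0 → [0,5,-3]
  R2 -= 3·R0 → [0,-10,5]
  R2 -= -2·R1 → [0,0,-1]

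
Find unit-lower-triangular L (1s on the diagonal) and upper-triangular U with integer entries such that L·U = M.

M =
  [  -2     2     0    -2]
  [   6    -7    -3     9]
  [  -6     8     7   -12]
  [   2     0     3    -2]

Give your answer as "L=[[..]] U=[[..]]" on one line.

  row1 -= -3·row0 → [0,-1,-3,3]
  row2 -= 3·row0 → [0,2,7,-6]
  row3 -= -1·row0 → [0,2,3,-4]
  row2 -= -2·row1 → [0,0,1,0]
  row3 -= -2·row1 → [0,0,-3,2]
  row3 -= -3·row2 → [0,0,0,2]

L=[[1,0,0,0],[-3,1,0,0],[3,-2,1,0],[-1,-2,-3,1]] U=[[-2,2,0,-2],[0,-1,-3,3],[0,0,1,0],[0,0,0,2]]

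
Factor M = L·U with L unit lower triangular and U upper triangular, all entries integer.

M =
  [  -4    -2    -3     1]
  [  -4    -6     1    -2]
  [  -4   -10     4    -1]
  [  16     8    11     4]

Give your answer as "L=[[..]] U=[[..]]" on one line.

L=[[1,0,0,0],[1,1,0,0],[1,2,1,0],[-4,0,1,1]] U=[[-4,-2,-3,1],[0,-4,4,-3],[0,0,-1,4],[0,0,0,4]]

  row1 -= 1·row0 → [0,-4,4,-3]
  row2 -= 1·row0 → [0,-8,7,-2]
  row3 -= -4·row0 → [0,0,-1,8]
  row2 -= 2·row1 → [0,0,-1,4]
  row3 -= 0·row1 → [0,0,-1,8]
  row3 -= 1·row2 → [0,0,0,4]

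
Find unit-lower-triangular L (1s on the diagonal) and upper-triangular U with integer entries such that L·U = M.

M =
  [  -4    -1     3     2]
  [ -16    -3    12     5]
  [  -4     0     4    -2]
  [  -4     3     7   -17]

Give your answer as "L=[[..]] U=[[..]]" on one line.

  R1 -= 4·R0 → [0,1,0,-3]
  R2 -= 1·R0 → [0,1,1,-4]
  R3 -= 1·R0 → [0,4,4,-19]
  R2 -= 1·R1 → [0,0,1,-1]
  R3 -= 4·R1 → [0,0,4,-7]
  R3 -= 4·R2 → [0,0,0,-3]

L=[[1,0,0,0],[4,1,0,0],[1,1,1,0],[1,4,4,1]] U=[[-4,-1,3,2],[0,1,0,-3],[0,0,1,-1],[0,0,0,-3]]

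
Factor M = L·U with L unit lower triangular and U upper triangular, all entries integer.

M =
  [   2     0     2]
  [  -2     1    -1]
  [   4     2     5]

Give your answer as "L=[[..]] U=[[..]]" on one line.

  r1 -= -1·r0 → [0,1,1]
  r2 -= 2·r0 → [0,2,1]
  r2 -= 2·r1 → [0,0,-1]

L=[[1,0,0],[-1,1,0],[2,2,1]] U=[[2,0,2],[0,1,1],[0,0,-1]]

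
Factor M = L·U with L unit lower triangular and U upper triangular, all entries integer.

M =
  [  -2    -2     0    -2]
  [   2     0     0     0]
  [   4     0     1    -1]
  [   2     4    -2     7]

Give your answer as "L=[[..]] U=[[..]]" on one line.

L=[[1,0,0,0],[-1,1,0,0],[-2,2,1,0],[-1,-1,-2,1]] U=[[-2,-2,0,-2],[0,-2,0,-2],[0,0,1,-1],[0,0,0,1]]

  R1 -= -1·R0 → [0,-2,0,-2]
  R2 -= -2·R0 → [0,-4,1,-5]
  R3 -= -1·R0 → [0,2,-2,5]
  R2 -= 2·R1 → [0,0,1,-1]
  R3 -= -1·R1 → [0,0,-2,3]
  R3 -= -2·R2 → [0,0,0,1]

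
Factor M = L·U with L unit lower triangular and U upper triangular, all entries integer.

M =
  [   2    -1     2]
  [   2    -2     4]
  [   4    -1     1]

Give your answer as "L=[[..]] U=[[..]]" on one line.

  r1 -= 1·r0 → [0,-1,2]
  r2 -= 2·r0 → [0,1,-3]
  r2 -= -1·r1 → [0,0,-1]

L=[[1,0,0],[1,1,0],[2,-1,1]] U=[[2,-1,2],[0,-1,2],[0,0,-1]]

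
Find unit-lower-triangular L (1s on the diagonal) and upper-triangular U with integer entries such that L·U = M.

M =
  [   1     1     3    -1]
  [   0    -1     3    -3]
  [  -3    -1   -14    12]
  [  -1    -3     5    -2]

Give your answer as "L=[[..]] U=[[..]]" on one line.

  r1 -= 0·r0 → [0,-1,3,-3]
  r2 -= -3·r0 → [0,2,-5,9]
  r3 -= -1·r0 → [0,-2,8,-3]
  r2 -= -2·r1 → [0,0,1,3]
  r3 -= 2·r1 → [0,0,2,3]
  r3 -= 2·r2 → [0,0,0,-3]

L=[[1,0,0,0],[0,1,0,0],[-3,-2,1,0],[-1,2,2,1]] U=[[1,1,3,-1],[0,-1,3,-3],[0,0,1,3],[0,0,0,-3]]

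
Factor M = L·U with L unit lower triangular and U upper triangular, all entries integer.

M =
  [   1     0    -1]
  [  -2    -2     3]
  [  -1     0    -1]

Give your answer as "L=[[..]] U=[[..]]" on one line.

L=[[1,0,0],[-2,1,0],[-1,0,1]] U=[[1,0,-1],[0,-2,1],[0,0,-2]]

  row1 -= -2·row0 → [0,-2,1]
  row2 -= -1·row0 → [0,0,-2]
  row2 -= 0·row1 → [0,0,-2]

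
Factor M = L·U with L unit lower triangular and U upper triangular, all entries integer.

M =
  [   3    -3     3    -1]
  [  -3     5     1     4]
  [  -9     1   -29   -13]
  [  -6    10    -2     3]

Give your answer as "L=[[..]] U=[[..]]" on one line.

L=[[1,0,0,0],[-1,1,0,0],[-3,-4,1,0],[-2,2,1,1]] U=[[3,-3,3,-1],[0,2,4,3],[0,0,-4,-4],[0,0,0,-1]]

  R1 -= -1·R0 → [0,2,4,3]
  R2 -= -3·R0 → [0,-8,-20,-16]
  R3 -= -2·R0 → [0,4,4,1]
  R2 -= -4·R1 → [0,0,-4,-4]
  R3 -= 2·R1 → [0,0,-4,-5]
  R3 -= 1·R2 → [0,0,0,-1]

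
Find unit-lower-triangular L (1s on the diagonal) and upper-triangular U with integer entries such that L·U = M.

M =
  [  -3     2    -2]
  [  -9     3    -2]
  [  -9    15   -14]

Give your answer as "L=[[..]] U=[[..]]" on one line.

  row1 -= 3·row0 → [0,-3,4]
  row2 -= 3·row0 → [0,9,-8]
  row2 -= -3·row1 → [0,0,4]

L=[[1,0,0],[3,1,0],[3,-3,1]] U=[[-3,2,-2],[0,-3,4],[0,0,4]]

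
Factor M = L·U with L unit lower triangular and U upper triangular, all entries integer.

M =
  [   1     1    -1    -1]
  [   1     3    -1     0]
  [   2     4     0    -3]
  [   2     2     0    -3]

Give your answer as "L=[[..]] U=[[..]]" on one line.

  row1 -= 1·row0 → [0,2,0,1]
  row2 -= 2·row0 → [0,2,2,-1]
  row3 -= 2·row0 → [0,0,2,-1]
  row2 -= 1·row1 → [0,0,2,-2]
  row3 -= 0·row1 → [0,0,2,-1]
  row3 -= 1·row2 → [0,0,0,1]

L=[[1,0,0,0],[1,1,0,0],[2,1,1,0],[2,0,1,1]] U=[[1,1,-1,-1],[0,2,0,1],[0,0,2,-2],[0,0,0,1]]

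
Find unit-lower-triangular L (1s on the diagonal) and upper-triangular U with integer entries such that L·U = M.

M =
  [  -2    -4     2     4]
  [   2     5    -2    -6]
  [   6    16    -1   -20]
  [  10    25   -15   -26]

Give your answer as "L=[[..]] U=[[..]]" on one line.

L=[[1,0,0,0],[-1,1,0,0],[-3,4,1,0],[-5,5,-1,1]] U=[[-2,-4,2,4],[0,1,0,-2],[0,0,5,0],[0,0,0,4]]

  R1 -= -1·R0 → [0,1,0,-2]
  R2 -= -3·R0 → [0,4,5,-8]
  R3 -= -5·R0 → [0,5,-5,-6]
  R2 -= 4·R1 → [0,0,5,0]
  R3 -= 5·R1 → [0,0,-5,4]
  R3 -= -1·R2 → [0,0,0,4]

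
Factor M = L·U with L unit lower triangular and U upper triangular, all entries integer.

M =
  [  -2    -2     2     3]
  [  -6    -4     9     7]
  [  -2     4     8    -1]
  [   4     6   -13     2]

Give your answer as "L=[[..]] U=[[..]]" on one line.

  row1 -= 3·row0 → [0,2,3,-2]
  row2 -= 1·row0 → [0,6,6,-4]
  row3 -= -2·row0 → [0,2,-9,8]
  row2 -= 3·row1 → [0,0,-3,2]
  row3 -= 1·row1 → [0,0,-12,10]
  row3 -= 4·row2 → [0,0,0,2]

L=[[1,0,0,0],[3,1,0,0],[1,3,1,0],[-2,1,4,1]] U=[[-2,-2,2,3],[0,2,3,-2],[0,0,-3,2],[0,0,0,2]]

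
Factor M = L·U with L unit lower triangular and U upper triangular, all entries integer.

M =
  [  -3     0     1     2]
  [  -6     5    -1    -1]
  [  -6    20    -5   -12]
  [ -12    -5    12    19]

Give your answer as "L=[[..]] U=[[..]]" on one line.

L=[[1,0,0,0],[2,1,0,0],[2,4,1,0],[4,-1,1,1]] U=[[-3,0,1,2],[0,5,-3,-5],[0,0,5,4],[0,0,0,2]]

  r1 -= 2·r0 → [0,5,-3,-5]
  r2 -= 2·r0 → [0,20,-7,-16]
  r3 -= 4·r0 → [0,-5,8,11]
  r2 -= 4·r1 → [0,0,5,4]
  r3 -= -1·r1 → [0,0,5,6]
  r3 -= 1·r2 → [0,0,0,2]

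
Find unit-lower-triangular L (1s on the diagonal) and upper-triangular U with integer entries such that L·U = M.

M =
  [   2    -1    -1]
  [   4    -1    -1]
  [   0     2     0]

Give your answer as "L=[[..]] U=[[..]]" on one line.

  r1 -= 2·r0 → [0,1,1]
  r2 -= 0·r0 → [0,2,0]
  r2 -= 2·r1 → [0,0,-2]

L=[[1,0,0],[2,1,0],[0,2,1]] U=[[2,-1,-1],[0,1,1],[0,0,-2]]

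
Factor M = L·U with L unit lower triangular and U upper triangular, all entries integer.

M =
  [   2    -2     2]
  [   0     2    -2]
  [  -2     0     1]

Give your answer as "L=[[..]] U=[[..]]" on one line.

  R1 -= 0·R0 → [0,2,-2]
  R2 -= -1·R0 → [0,-2,3]
  R2 -= -1·R1 → [0,0,1]

L=[[1,0,0],[0,1,0],[-1,-1,1]] U=[[2,-2,2],[0,2,-2],[0,0,1]]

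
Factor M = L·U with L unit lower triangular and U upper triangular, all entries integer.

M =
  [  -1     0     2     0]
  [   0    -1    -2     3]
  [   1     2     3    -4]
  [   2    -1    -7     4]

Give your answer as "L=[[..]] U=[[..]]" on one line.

L=[[1,0,0,0],[0,1,0,0],[-1,-2,1,0],[-2,1,-1,1]] U=[[-1,0,2,0],[0,-1,-2,3],[0,0,1,2],[0,0,0,3]]

  R1 -= 0·R0 → [0,-1,-2,3]
  R2 -= -1·R0 → [0,2,5,-4]
  R3 -= -2·R0 → [0,-1,-3,4]
  R2 -= -2·R1 → [0,0,1,2]
  R3 -= 1·R1 → [0,0,-1,1]
  R3 -= -1·R2 → [0,0,0,3]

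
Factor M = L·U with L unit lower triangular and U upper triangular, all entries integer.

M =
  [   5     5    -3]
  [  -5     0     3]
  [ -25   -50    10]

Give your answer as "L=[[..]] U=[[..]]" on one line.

L=[[1,0,0],[-1,1,0],[-5,-5,1]] U=[[5,5,-3],[0,5,0],[0,0,-5]]

  r1 -= -1·r0 → [0,5,0]
  r2 -= -5·r0 → [0,-25,-5]
  r2 -= -5·r1 → [0,0,-5]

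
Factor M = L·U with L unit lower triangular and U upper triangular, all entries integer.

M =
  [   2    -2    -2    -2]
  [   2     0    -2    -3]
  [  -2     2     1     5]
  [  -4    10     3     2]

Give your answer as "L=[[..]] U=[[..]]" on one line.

L=[[1,0,0,0],[1,1,0,0],[-1,0,1,0],[-2,3,1,1]] U=[[2,-2,-2,-2],[0,2,0,-1],[0,0,-1,3],[0,0,0,-2]]

  r1 -= 1·r0 → [0,2,0,-1]
  r2 -= -1·r0 → [0,0,-1,3]
  r3 -= -2·r0 → [0,6,-1,-2]
  r2 -= 0·r1 → [0,0,-1,3]
  r3 -= 3·r1 → [0,0,-1,1]
  r3 -= 1·r2 → [0,0,0,-2]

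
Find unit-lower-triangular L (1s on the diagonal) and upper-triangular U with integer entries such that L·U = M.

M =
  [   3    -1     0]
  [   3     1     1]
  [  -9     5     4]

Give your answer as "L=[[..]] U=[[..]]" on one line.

L=[[1,0,0],[1,1,0],[-3,1,1]] U=[[3,-1,0],[0,2,1],[0,0,3]]

  r1 -= 1·r0 → [0,2,1]
  r2 -= -3·r0 → [0,2,4]
  r2 -= 1·r1 → [0,0,3]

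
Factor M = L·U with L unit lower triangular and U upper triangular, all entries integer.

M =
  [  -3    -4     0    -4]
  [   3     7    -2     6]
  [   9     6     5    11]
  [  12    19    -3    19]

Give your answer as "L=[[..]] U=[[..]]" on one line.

  R1 -= -1·R0 → [0,3,-2,2]
  R2 -= -3·R0 → [0,-6,5,-1]
  R3 -= -4·R0 → [0,3,-3,3]
  R2 -= -2·R1 → [0,0,1,3]
  R3 -= 1·R1 → [0,0,-1,1]
  R3 -= -1·R2 → [0,0,0,4]

L=[[1,0,0,0],[-1,1,0,0],[-3,-2,1,0],[-4,1,-1,1]] U=[[-3,-4,0,-4],[0,3,-2,2],[0,0,1,3],[0,0,0,4]]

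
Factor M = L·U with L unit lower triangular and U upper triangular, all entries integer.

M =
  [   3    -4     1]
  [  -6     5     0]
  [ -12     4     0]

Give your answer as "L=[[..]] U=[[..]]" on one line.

  row1 -= -2·row0 → [0,-3,2]
  row2 -= -4·row0 → [0,-12,4]
  row2 -= 4·row1 → [0,0,-4]

L=[[1,0,0],[-2,1,0],[-4,4,1]] U=[[3,-4,1],[0,-3,2],[0,0,-4]]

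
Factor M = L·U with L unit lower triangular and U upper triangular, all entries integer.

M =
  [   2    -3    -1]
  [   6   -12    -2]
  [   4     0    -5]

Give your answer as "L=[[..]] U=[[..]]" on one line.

  row1 -= 3·row0 → [0,-3,1]
  row2 -= 2·row0 → [0,6,-3]
  row2 -= -2·row1 → [0,0,-1]

L=[[1,0,0],[3,1,0],[2,-2,1]] U=[[2,-3,-1],[0,-3,1],[0,0,-1]]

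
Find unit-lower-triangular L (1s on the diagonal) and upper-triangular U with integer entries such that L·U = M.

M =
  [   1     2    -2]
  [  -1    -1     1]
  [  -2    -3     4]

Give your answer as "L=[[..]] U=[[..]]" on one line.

L=[[1,0,0],[-1,1,0],[-2,1,1]] U=[[1,2,-2],[0,1,-1],[0,0,1]]

  r1 -= -1·r0 → [0,1,-1]
  r2 -= -2·r0 → [0,1,0]
  r2 -= 1·r1 → [0,0,1]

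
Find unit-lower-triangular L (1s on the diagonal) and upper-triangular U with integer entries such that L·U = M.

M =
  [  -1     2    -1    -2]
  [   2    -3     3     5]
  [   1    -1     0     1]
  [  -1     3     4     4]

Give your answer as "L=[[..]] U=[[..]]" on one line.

  row1 -= -2·row0 → [0,1,1,1]
  row2 -= -1·row0 → [0,1,-1,-1]
  row3 -= 1·row0 → [0,1,5,6]
  row2 -= 1·row1 → [0,0,-2,-2]
  row3 -= 1·row1 → [0,0,4,5]
  row3 -= -2·row2 → [0,0,0,1]

L=[[1,0,0,0],[-2,1,0,0],[-1,1,1,0],[1,1,-2,1]] U=[[-1,2,-1,-2],[0,1,1,1],[0,0,-2,-2],[0,0,0,1]]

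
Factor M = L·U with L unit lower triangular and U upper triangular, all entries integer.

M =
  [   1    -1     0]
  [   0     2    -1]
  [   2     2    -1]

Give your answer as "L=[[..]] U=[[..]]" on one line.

  row1 -= 0·row0 → [0,2,-1]
  row2 -= 2·row0 → [0,4,-1]
  row2 -= 2·row1 → [0,0,1]

L=[[1,0,0],[0,1,0],[2,2,1]] U=[[1,-1,0],[0,2,-1],[0,0,1]]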